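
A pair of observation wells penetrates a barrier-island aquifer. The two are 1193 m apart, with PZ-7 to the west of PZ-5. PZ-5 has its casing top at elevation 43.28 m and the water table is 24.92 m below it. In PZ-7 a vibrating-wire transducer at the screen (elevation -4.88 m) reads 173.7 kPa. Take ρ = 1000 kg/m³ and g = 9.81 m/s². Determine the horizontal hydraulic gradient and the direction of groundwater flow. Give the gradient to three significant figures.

i ≈ 0.00464; groundwater flows toward the west

Total head at PZ-5: h = 43.28 − 24.92 = 18.36 m.
Pressure head at PZ-7: ψ = P/(ρg) = 173.7×1000 / (1000 × 9.81) = 17.71 m.
Total head at PZ-7: h = z + ψ = -4.88 + 17.71 = 12.83 m.
Head difference: h(PZ-5) − h(PZ-7) = 18.36 − 12.83 = 5.53 m.
Hydraulic gradient: i = |Δh| / L = 5.53 / 1193 = 0.00464.
Flow is from higher to lower head: from PZ-5 toward PZ-7, i.e. toward the west.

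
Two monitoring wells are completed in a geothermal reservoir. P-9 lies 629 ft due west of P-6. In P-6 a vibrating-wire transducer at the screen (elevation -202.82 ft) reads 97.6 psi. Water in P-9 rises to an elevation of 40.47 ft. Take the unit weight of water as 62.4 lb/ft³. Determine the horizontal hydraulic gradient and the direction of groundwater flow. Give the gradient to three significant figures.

i ≈ 0.0287; groundwater flows toward the east

Pressure head at P-6: ψ = 144·P/γ = 144 × 97.6 / 62.4 = 225.23 ft.
Total head at P-6: h = z + ψ = -202.82 + 225.23 = 22.41 ft.
Total head at P-9: h = 40.47 ft (water level in the piezometer is the total head).
Head difference: h(P-6) − h(P-9) = 22.41 − 40.47 = -18.06 ft.
Hydraulic gradient: i = |Δh| / L = 18.06 / 629 = 0.0287.
Flow is from higher to lower head: from P-9 toward P-6, i.e. toward the east.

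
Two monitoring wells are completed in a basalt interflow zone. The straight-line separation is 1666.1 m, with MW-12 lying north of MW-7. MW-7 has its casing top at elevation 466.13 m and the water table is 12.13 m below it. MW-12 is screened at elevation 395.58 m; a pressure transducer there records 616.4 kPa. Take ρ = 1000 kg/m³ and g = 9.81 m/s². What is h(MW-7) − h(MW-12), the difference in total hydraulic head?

Total head at MW-7: h = 466.13 − 12.13 = 454.00 m.
Pressure head at MW-12: ψ = P/(ρg) = 616.4×1000 / (1000 × 9.81) = 62.83 m.
Total head at MW-12: h = z + ψ = 395.58 + 62.83 = 458.41 m.
Head difference: h(MW-7) − h(MW-12) = 454.00 − 458.41 = -4.41 m.

Δh ≈ -4.41 m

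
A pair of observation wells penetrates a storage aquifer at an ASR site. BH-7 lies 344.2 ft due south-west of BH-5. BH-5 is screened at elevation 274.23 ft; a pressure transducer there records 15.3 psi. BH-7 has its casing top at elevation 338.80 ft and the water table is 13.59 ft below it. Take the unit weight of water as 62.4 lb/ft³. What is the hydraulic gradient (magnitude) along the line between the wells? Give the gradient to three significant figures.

i ≈ 0.0455

Pressure head at BH-5: ψ = 144·P/γ = 144 × 15.3 / 62.4 = 35.31 ft.
Total head at BH-5: h = z + ψ = 274.23 + 35.31 = 309.54 ft.
Total head at BH-7: h = 338.80 − 13.59 = 325.21 ft.
Head difference: h(BH-5) − h(BH-7) = 309.54 − 325.21 = -15.67 ft.
Hydraulic gradient: i = |Δh| / L = 15.67 / 344.2 = 0.0455.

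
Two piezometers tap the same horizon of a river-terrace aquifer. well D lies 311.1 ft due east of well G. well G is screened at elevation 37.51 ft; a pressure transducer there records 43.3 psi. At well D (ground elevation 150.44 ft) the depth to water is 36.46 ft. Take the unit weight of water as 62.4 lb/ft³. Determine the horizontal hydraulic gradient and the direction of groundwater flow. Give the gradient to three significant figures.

Pressure head at well G: ψ = 144·P/γ = 144 × 43.3 / 62.4 = 99.92 ft.
Total head at well G: h = z + ψ = 37.51 + 99.92 = 137.43 ft.
Total head at well D: h = 150.44 − 36.46 = 113.98 ft.
Head difference: h(well G) − h(well D) = 137.43 − 113.98 = 23.45 ft.
Hydraulic gradient: i = |Δh| / L = 23.45 / 311.1 = 0.0754.
Flow is from higher to lower head: from well G toward well D, i.e. toward the east.

i ≈ 0.0754; groundwater flows toward the east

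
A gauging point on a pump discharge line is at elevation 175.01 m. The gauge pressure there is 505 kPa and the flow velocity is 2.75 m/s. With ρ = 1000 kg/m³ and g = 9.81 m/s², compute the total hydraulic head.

Pressure head ψ = P/(ρg) = 505×1000 / (1000 × 9.81) = 51.48 m.
Velocity head = v²/(2g) = 2.75² / (2 × 9.81) = 0.385 m.
h = z + ψ + v²/(2g) = 175.01 + 51.48 + 0.385 = 226.87 m.

h ≈ 226.87 m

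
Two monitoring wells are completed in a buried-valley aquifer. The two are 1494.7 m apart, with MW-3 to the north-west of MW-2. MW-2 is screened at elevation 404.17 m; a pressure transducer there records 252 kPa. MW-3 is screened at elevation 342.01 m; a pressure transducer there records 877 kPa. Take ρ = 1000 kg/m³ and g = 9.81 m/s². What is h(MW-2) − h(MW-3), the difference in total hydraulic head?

Pressure head at MW-2: ψ = P/(ρg) = 252×1000 / (1000 × 9.81) = 25.69 m.
Total head at MW-2: h = z + ψ = 404.17 + 25.69 = 429.86 m.
Pressure head at MW-3: ψ = P/(ρg) = 877×1000 / (1000 × 9.81) = 89.40 m.
Total head at MW-3: h = z + ψ = 342.01 + 89.40 = 431.41 m.
Head difference: h(MW-2) − h(MW-3) = 429.86 − 431.41 = -1.55 m.

Δh ≈ -1.55 m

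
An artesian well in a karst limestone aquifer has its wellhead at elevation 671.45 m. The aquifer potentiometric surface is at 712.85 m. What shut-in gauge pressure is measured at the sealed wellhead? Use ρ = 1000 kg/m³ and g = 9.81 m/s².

Head above the cap: Δh = 712.85 − 671.45 = 41.40 m.
P = ρgΔh = 1000 × 9.81 × 41.40 = 406134 Pa ≈ 406 kPa.

P ≈ 406 kPa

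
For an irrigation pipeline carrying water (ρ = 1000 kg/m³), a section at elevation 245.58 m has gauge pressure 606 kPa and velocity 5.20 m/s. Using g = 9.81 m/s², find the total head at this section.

Pressure head ψ = P/(ρg) = 606×1000 / (1000 × 9.81) = 61.77 m.
Velocity head = v²/(2g) = 5.20² / (2 × 9.81) = 1.378 m.
h = z + ψ + v²/(2g) = 245.58 + 61.77 + 1.378 = 308.73 m.

h ≈ 308.73 m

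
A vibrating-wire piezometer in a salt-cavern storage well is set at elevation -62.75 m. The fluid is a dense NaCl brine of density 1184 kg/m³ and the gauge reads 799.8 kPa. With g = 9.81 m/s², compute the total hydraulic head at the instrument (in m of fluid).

ψ = P/(ρg) = 799.8×1000 / (1184 × 9.81) = 68.86 m.
h = z + ψ = -62.75 + 68.86 = 6.11 m.

h ≈ 6.11 m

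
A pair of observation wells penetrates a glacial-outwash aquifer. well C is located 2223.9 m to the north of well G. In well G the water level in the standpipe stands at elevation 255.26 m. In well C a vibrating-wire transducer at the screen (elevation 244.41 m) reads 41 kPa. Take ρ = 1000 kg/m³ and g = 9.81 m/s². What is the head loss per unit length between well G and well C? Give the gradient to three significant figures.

Total head at well G: h = 255.26 m (water level in the piezometer is the total head).
Pressure head at well C: ψ = P/(ρg) = 41×1000 / (1000 × 9.81) = 4.18 m.
Total head at well C: h = z + ψ = 244.41 + 4.18 = 248.59 m.
Head difference: h(well G) − h(well C) = 255.26 − 248.59 = 6.67 m.
Hydraulic gradient: i = |Δh| / L = 6.67 / 2223.9 = 0.00300.

i ≈ 0.00300 m/m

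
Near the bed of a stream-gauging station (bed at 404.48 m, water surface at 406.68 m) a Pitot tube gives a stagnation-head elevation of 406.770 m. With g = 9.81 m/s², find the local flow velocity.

Near the bed, under hydrostatic conditions, the piezometric head (z + ψ) equals the free-surface elevation, 406.68 m.
Velocity head = total − piezometric = 406.770 − 406.68 = 0.090 m.
v = √(2g·h_v) = √(2 × 9.81 × 0.090) = 1.33 m/s.

v ≈ 1.33 m/s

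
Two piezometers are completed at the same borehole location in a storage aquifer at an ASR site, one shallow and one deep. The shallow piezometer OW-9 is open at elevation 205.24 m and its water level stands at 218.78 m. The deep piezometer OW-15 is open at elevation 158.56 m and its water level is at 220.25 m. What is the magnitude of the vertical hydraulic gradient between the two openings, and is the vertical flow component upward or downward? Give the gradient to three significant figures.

|i_v| ≈ 0.0315; vertical flow is upward

Total head at OW-9: h = 218.78 m (water level in the standpipe).
Total head at OW-15: h = 220.25 m.
Δh = h(OW-9) − h(OW-15) = 218.78 − 220.25 = -1.47 m.
Vertical separation Δz = 205.24 − 158.56 = 46.68 m.
|i_v| = |Δh| / Δz = 1.47 / 46.68 = 0.0315.
Head is higher in the deep piezometer, so vertical flow is upward (discharge condition).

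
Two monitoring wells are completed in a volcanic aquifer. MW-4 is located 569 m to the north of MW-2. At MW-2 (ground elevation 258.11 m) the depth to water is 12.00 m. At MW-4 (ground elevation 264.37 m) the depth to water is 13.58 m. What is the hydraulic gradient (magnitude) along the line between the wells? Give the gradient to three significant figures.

Total head at MW-2: h = 258.11 − 12.00 = 246.11 m.
Total head at MW-4: h = 264.37 − 13.58 = 250.79 m.
Head difference: h(MW-2) − h(MW-4) = 246.11 − 250.79 = -4.68 m.
Hydraulic gradient: i = |Δh| / L = 4.68 / 569 = 0.00822.

i ≈ 0.00822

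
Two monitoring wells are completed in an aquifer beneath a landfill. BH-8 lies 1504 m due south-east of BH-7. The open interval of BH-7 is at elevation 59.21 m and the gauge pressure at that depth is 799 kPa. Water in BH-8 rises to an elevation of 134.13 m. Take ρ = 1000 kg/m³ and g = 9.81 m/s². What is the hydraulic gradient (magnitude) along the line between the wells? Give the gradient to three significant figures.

i ≈ 0.00434

Pressure head at BH-7: ψ = P/(ρg) = 799×1000 / (1000 × 9.81) = 81.45 m.
Total head at BH-7: h = z + ψ = 59.21 + 81.45 = 140.66 m.
Total head at BH-8: h = 134.13 m (water level in the piezometer is the total head).
Head difference: h(BH-7) − h(BH-8) = 140.66 − 134.13 = 6.53 m.
Hydraulic gradient: i = |Δh| / L = 6.53 / 1504 = 0.00434.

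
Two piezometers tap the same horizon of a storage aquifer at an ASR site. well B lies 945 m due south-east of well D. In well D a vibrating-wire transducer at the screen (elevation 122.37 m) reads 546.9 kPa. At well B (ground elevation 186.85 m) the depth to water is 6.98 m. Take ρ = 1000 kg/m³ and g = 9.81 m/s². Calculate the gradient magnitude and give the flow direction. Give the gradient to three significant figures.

Pressure head at well D: ψ = P/(ρg) = 546.9×1000 / (1000 × 9.81) = 55.75 m.
Total head at well D: h = z + ψ = 122.37 + 55.75 = 178.12 m.
Total head at well B: h = 186.85 − 6.98 = 179.87 m.
Head difference: h(well D) − h(well B) = 178.12 − 179.87 = -1.75 m.
Hydraulic gradient: i = |Δh| / L = 1.75 / 945 = 0.00185.
Flow is from higher to lower head: from well B toward well D, i.e. toward the north-west.

i ≈ 0.00185; groundwater flows toward the north-west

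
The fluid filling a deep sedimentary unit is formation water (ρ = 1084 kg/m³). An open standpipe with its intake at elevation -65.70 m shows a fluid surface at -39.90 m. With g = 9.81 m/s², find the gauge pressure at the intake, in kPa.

Pressure head ψ = h − z = -39.90 − (-65.70) = 25.80 m.
P = ρgψ = 1084 × 9.81 × 25.80 = 274358 Pa ≈ 274 kPa.

P ≈ 274 kPa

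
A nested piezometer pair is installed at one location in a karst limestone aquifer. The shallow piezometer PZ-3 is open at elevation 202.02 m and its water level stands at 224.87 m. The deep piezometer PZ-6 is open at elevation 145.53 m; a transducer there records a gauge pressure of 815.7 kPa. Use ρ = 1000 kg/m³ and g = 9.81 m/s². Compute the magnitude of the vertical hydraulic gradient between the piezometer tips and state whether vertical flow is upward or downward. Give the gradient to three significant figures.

Total head at PZ-3: h = 224.87 m (water level in the standpipe).
Pressure head at PZ-6: ψ = P/(ρg) = 815.7×1000 / (1000 × 9.81) = 83.15 m.
Total head at PZ-6: h = z + ψ = 145.53 + 83.15 = 228.68 m.
Δh = h(PZ-3) − h(PZ-6) = 224.87 − 228.68 = -3.81 m.
Vertical separation Δz = 202.02 − 145.53 = 56.49 m.
|i_v| = |Δh| / Δz = 3.81 / 56.49 = 0.0674.
Head is higher in the deep piezometer, so vertical flow is upward (discharge condition).

|i_v| ≈ 0.0674; vertical flow is upward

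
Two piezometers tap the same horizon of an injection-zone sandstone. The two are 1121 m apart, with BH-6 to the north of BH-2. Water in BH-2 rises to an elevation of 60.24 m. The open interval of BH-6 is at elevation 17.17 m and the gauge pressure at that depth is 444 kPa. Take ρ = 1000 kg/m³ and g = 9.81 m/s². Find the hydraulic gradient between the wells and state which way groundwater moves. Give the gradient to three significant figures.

i ≈ 0.00195; groundwater flows toward the south

Total head at BH-2: h = 60.24 m (water level in the piezometer is the total head).
Pressure head at BH-6: ψ = P/(ρg) = 444×1000 / (1000 × 9.81) = 45.26 m.
Total head at BH-6: h = z + ψ = 17.17 + 45.26 = 62.43 m.
Head difference: h(BH-2) − h(BH-6) = 60.24 − 62.43 = -2.19 m.
Hydraulic gradient: i = |Δh| / L = 2.19 / 1121 = 0.00195.
Flow is from higher to lower head: from BH-6 toward BH-2, i.e. toward the south.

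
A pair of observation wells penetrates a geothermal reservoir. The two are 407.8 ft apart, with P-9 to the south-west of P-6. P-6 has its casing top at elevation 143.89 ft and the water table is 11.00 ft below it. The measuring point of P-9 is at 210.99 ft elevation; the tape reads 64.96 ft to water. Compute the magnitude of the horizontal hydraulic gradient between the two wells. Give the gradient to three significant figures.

i ≈ 0.0322

Total head at P-6: h = 143.89 − 11.00 = 132.89 ft.
Total head at P-9: h = 210.99 − 64.96 = 146.03 ft.
Head difference: h(P-6) − h(P-9) = 132.89 − 146.03 = -13.14 ft.
Hydraulic gradient: i = |Δh| / L = 13.14 / 407.8 = 0.0322.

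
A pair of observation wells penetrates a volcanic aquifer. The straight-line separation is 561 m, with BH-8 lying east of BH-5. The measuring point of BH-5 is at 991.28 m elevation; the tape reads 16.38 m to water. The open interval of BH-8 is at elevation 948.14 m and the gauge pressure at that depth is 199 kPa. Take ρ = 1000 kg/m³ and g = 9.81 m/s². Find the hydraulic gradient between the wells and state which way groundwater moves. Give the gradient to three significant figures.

i ≈ 0.0115; groundwater flows toward the east

Total head at BH-5: h = 991.28 − 16.38 = 974.90 m.
Pressure head at BH-8: ψ = P/(ρg) = 199×1000 / (1000 × 9.81) = 20.29 m.
Total head at BH-8: h = z + ψ = 948.14 + 20.29 = 968.43 m.
Head difference: h(BH-5) − h(BH-8) = 974.90 − 968.43 = 6.47 m.
Hydraulic gradient: i = |Δh| / L = 6.47 / 561 = 0.0115.
Flow is from higher to lower head: from BH-5 toward BH-8, i.e. toward the east.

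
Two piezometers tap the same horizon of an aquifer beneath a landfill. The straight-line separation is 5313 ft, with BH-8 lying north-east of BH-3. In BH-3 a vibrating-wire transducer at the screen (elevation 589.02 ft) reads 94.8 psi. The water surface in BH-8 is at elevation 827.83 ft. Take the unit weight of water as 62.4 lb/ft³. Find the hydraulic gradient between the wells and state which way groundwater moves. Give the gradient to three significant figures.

i ≈ 0.00377; groundwater flows toward the south-west

Pressure head at BH-3: ψ = 144·P/γ = 144 × 94.8 / 62.4 = 218.77 ft.
Total head at BH-3: h = z + ψ = 589.02 + 218.77 = 807.79 ft.
Total head at BH-8: h = 827.83 ft (water level in the piezometer is the total head).
Head difference: h(BH-3) − h(BH-8) = 807.79 − 827.83 = -20.04 ft.
Hydraulic gradient: i = |Δh| / L = 20.04 / 5313 = 0.00377.
Flow is from higher to lower head: from BH-8 toward BH-3, i.e. toward the south-west.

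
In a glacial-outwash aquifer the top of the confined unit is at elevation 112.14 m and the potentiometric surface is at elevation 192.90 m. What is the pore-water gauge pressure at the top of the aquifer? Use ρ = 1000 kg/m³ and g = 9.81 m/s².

Pressure head at the aquifer top: ψ = h − z = 192.90 − 112.14 = 80.76 m.
P = ρgψ = 1000 × 9.81 × 80.76 = 792256 Pa ≈ 792 kPa.

P ≈ 792 kPa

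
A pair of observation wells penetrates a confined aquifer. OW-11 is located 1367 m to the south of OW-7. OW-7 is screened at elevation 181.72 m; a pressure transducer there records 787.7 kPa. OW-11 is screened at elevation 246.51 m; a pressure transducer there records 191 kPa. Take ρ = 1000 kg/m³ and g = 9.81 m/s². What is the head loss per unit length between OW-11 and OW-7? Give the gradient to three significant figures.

i ≈ 0.00290 m/m

Pressure head at OW-7: ψ = P/(ρg) = 787.7×1000 / (1000 × 9.81) = 80.30 m.
Total head at OW-7: h = z + ψ = 181.72 + 80.30 = 262.02 m.
Pressure head at OW-11: ψ = P/(ρg) = 191×1000 / (1000 × 9.81) = 19.47 m.
Total head at OW-11: h = z + ψ = 246.51 + 19.47 = 265.98 m.
Head difference: h(OW-7) − h(OW-11) = 262.02 − 265.98 = -3.96 m.
Hydraulic gradient: i = |Δh| / L = 3.96 / 1367 = 0.00290.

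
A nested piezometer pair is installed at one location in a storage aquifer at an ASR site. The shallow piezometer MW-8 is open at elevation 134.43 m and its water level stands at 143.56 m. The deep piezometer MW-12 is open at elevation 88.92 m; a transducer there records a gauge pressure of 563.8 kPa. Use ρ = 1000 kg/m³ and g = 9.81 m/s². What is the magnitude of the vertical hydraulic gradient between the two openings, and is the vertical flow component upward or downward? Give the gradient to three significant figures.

Total head at MW-8: h = 143.56 m (water level in the standpipe).
Pressure head at MW-12: ψ = P/(ρg) = 563.8×1000 / (1000 × 9.81) = 57.47 m.
Total head at MW-12: h = z + ψ = 88.92 + 57.47 = 146.39 m.
Δh = h(MW-8) − h(MW-12) = 143.56 − 146.39 = -2.83 m.
Vertical separation Δz = 134.43 − 88.92 = 45.51 m.
|i_v| = |Δh| / Δz = 2.83 / 45.51 = 0.0622.
Head is higher in the deep piezometer, so vertical flow is upward (discharge condition).

|i_v| ≈ 0.0622; vertical flow is upward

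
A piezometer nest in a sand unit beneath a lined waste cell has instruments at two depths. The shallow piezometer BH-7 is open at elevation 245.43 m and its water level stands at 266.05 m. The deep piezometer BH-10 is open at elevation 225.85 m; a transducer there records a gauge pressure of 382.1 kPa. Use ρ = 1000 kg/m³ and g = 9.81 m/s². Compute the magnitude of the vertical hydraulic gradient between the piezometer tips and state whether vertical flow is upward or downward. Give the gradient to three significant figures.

Total head at BH-7: h = 266.05 m (water level in the standpipe).
Pressure head at BH-10: ψ = P/(ρg) = 382.1×1000 / (1000 × 9.81) = 38.95 m.
Total head at BH-10: h = z + ψ = 225.85 + 38.95 = 264.80 m.
Δh = h(BH-7) − h(BH-10) = 266.05 − 264.80 = 1.25 m.
Vertical separation Δz = 245.43 − 225.85 = 19.58 m.
|i_v| = |Δh| / Δz = 1.25 / 19.58 = 0.0638.
Head is higher in the shallow piezometer, so vertical flow is downward (recharge condition).

|i_v| ≈ 0.0638; vertical flow is downward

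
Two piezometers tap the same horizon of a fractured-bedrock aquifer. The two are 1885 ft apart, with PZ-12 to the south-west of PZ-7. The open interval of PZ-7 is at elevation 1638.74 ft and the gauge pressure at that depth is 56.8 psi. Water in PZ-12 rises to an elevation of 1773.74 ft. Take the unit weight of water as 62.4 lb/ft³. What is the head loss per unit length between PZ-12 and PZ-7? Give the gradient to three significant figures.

Pressure head at PZ-7: ψ = 144·P/γ = 144 × 56.8 / 62.4 = 131.08 ft.
Total head at PZ-7: h = z + ψ = 1638.74 + 131.08 = 1769.82 ft.
Total head at PZ-12: h = 1773.74 ft (water level in the piezometer is the total head).
Head difference: h(PZ-7) − h(PZ-12) = 1769.82 − 1773.74 = -3.92 ft.
Hydraulic gradient: i = |Δh| / L = 3.92 / 1885 = 0.00208.

i ≈ 0.00208 ft/ft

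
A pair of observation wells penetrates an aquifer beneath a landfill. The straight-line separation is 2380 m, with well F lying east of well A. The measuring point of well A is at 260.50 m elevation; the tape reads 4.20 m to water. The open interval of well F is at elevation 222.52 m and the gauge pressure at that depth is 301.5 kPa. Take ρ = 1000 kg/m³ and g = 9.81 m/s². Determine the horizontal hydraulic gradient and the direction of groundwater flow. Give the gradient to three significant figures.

Total head at well A: h = 260.50 − 4.20 = 256.30 m.
Pressure head at well F: ψ = P/(ρg) = 301.5×1000 / (1000 × 9.81) = 30.73 m.
Total head at well F: h = z + ψ = 222.52 + 30.73 = 253.25 m.
Head difference: h(well A) − h(well F) = 256.30 − 253.25 = 3.05 m.
Hydraulic gradient: i = |Δh| / L = 3.05 / 2380 = 0.00128.
Flow is from higher to lower head: from well A toward well F, i.e. toward the east.

i ≈ 0.00128; groundwater flows toward the east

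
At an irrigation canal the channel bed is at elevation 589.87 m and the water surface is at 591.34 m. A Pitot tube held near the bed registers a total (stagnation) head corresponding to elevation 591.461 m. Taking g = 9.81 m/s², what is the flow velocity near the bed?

Near the bed, under hydrostatic conditions, the piezometric head (z + ψ) equals the free-surface elevation, 591.34 m.
Velocity head = total − piezometric = 591.461 − 591.34 = 0.121 m.
v = √(2g·h_v) = √(2 × 9.81 × 0.121) = 1.54 m/s.

v ≈ 1.54 m/s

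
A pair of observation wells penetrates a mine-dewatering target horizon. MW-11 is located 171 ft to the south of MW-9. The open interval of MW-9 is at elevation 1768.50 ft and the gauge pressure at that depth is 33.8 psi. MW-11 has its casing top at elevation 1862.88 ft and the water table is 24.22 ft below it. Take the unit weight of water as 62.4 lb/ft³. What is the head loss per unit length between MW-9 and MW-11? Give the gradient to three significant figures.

i ≈ 0.0458 ft/ft

Pressure head at MW-9: ψ = 144·P/γ = 144 × 33.8 / 62.4 = 78.00 ft.
Total head at MW-9: h = z + ψ = 1768.50 + 78.00 = 1846.50 ft.
Total head at MW-11: h = 1862.88 − 24.22 = 1838.66 ft.
Head difference: h(MW-9) − h(MW-11) = 1846.50 − 1838.66 = 7.84 ft.
Hydraulic gradient: i = |Δh| / L = 7.84 / 171 = 0.0458.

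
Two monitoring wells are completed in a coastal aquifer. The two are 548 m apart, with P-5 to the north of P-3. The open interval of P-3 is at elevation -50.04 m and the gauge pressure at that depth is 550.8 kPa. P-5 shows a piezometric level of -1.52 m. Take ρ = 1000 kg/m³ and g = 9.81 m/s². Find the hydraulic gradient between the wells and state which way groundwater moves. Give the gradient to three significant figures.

i ≈ 0.0139; groundwater flows toward the north

Pressure head at P-3: ψ = P/(ρg) = 550.8×1000 / (1000 × 9.81) = 56.15 m.
Total head at P-3: h = z + ψ = -50.04 + 56.15 = 6.11 m.
Total head at P-5: h = -1.52 m (water level in the piezometer is the total head).
Head difference: h(P-3) − h(P-5) = 6.11 − (-1.52) = 7.63 m.
Hydraulic gradient: i = |Δh| / L = 7.63 / 548 = 0.0139.
Flow is from higher to lower head: from P-3 toward P-5, i.e. toward the north.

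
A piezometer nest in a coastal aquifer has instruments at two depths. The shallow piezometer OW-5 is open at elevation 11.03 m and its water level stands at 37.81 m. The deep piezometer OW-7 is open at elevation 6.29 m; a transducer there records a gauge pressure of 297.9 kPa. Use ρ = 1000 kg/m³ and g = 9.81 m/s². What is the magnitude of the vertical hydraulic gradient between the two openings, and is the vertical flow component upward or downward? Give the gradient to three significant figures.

Total head at OW-5: h = 37.81 m (water level in the standpipe).
Pressure head at OW-7: ψ = P/(ρg) = 297.9×1000 / (1000 × 9.81) = 30.37 m.
Total head at OW-7: h = z + ψ = 6.29 + 30.37 = 36.66 m.
Δh = h(OW-5) − h(OW-7) = 37.81 − 36.66 = 1.15 m.
Vertical separation Δz = 11.03 − 6.29 = 4.74 m.
|i_v| = |Δh| / Δz = 1.15 / 4.74 = 0.243.
Head is higher in the shallow piezometer, so vertical flow is downward (recharge condition).

|i_v| ≈ 0.243; vertical flow is downward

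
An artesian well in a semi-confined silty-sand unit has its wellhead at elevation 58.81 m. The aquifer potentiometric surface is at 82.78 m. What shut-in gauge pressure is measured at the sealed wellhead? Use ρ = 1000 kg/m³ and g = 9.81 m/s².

P ≈ 235 kPa

Head above the cap: Δh = 82.78 − 58.81 = 23.97 m.
P = ρgΔh = 1000 × 9.81 × 23.97 = 235146 Pa ≈ 235 kPa.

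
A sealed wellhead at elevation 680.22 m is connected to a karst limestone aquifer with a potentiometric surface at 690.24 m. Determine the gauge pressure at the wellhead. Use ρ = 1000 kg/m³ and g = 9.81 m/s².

Head above the cap: Δh = 690.24 − 680.22 = 10.02 m.
P = ρgΔh = 1000 × 9.81 × 10.02 = 98296 Pa ≈ 98.3 kPa.

P ≈ 98.3 kPa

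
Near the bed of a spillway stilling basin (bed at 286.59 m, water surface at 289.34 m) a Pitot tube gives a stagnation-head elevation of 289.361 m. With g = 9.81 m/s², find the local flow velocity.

v ≈ 0.642 m/s

Near the bed, under hydrostatic conditions, the piezometric head (z + ψ) equals the free-surface elevation, 289.34 m.
Velocity head = total − piezometric = 289.361 − 289.34 = 0.021 m.
v = √(2g·h_v) = √(2 × 9.81 × 0.021) = 0.642 m/s.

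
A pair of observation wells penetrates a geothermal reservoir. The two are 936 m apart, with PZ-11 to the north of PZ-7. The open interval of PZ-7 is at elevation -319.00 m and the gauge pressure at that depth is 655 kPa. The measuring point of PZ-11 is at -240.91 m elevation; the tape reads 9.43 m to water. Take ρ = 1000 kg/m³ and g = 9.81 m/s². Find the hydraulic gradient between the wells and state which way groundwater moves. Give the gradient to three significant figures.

Pressure head at PZ-7: ψ = P/(ρg) = 655×1000 / (1000 × 9.81) = 66.77 m.
Total head at PZ-7: h = z + ψ = -319.00 + 66.77 = -252.23 m.
Total head at PZ-11: h = -240.91 − 9.43 = -250.34 m.
Head difference: h(PZ-7) − h(PZ-11) = -252.23 − (-250.34) = -1.89 m.
Hydraulic gradient: i = |Δh| / L = 1.89 / 936 = 0.00202.
Flow is from higher to lower head: from PZ-11 toward PZ-7, i.e. toward the south.

i ≈ 0.00202; groundwater flows toward the south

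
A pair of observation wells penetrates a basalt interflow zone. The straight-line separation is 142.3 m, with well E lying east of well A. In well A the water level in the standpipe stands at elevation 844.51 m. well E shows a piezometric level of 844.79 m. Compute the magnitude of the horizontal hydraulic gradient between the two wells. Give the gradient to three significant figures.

Total head at well A: h = 844.51 m (water level in the piezometer is the total head).
Total head at well E: h = 844.79 m (water level in the piezometer is the total head).
Head difference: h(well A) − h(well E) = 844.51 − 844.79 = -0.28 m.
Hydraulic gradient: i = |Δh| / L = 0.28 / 142.3 = 0.00197.

i ≈ 0.00197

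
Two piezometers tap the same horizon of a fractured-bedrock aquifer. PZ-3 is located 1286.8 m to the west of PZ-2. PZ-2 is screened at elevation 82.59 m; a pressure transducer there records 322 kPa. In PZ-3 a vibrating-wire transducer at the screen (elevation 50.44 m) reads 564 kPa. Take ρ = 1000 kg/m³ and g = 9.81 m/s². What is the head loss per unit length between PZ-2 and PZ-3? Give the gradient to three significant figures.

Pressure head at PZ-2: ψ = P/(ρg) = 322×1000 / (1000 × 9.81) = 32.82 m.
Total head at PZ-2: h = z + ψ = 82.59 + 32.82 = 115.41 m.
Pressure head at PZ-3: ψ = P/(ρg) = 564×1000 / (1000 × 9.81) = 57.49 m.
Total head at PZ-3: h = z + ψ = 50.44 + 57.49 = 107.93 m.
Head difference: h(PZ-2) − h(PZ-3) = 115.41 − 107.93 = 7.48 m.
Hydraulic gradient: i = |Δh| / L = 7.48 / 1286.8 = 0.00581.

i ≈ 0.00581 m/m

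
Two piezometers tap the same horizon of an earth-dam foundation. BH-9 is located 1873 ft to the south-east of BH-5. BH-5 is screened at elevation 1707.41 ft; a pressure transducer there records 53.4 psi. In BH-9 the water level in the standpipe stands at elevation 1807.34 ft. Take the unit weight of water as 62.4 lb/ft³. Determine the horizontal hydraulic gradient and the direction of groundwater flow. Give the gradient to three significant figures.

i ≈ 0.0124; groundwater flows toward the south-east

Pressure head at BH-5: ψ = 144·P/γ = 144 × 53.4 / 62.4 = 123.23 ft.
Total head at BH-5: h = z + ψ = 1707.41 + 123.23 = 1830.64 ft.
Total head at BH-9: h = 1807.34 ft (water level in the piezometer is the total head).
Head difference: h(BH-5) − h(BH-9) = 1830.64 − 1807.34 = 23.30 ft.
Hydraulic gradient: i = |Δh| / L = 23.30 / 1873 = 0.0124.
Flow is from higher to lower head: from BH-5 toward BH-9, i.e. toward the south-east.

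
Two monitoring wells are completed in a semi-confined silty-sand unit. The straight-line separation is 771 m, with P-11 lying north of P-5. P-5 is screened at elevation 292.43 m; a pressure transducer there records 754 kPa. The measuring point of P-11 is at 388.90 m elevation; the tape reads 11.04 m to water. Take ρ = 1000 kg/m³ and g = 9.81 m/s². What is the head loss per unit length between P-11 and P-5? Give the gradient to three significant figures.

Pressure head at P-5: ψ = P/(ρg) = 754×1000 / (1000 × 9.81) = 76.86 m.
Total head at P-5: h = z + ψ = 292.43 + 76.86 = 369.29 m.
Total head at P-11: h = 388.90 − 11.04 = 377.86 m.
Head difference: h(P-5) − h(P-11) = 369.29 − 377.86 = -8.57 m.
Hydraulic gradient: i = |Δh| / L = 8.57 / 771 = 0.0111.

i ≈ 0.0111 m/m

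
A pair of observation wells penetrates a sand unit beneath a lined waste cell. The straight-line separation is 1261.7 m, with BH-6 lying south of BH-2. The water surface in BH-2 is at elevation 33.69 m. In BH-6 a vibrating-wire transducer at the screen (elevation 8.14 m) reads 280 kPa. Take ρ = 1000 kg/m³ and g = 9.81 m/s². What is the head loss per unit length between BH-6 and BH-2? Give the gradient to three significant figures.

i ≈ 0.00237 m/m

Total head at BH-2: h = 33.69 m (water level in the piezometer is the total head).
Pressure head at BH-6: ψ = P/(ρg) = 280×1000 / (1000 × 9.81) = 28.54 m.
Total head at BH-6: h = z + ψ = 8.14 + 28.54 = 36.68 m.
Head difference: h(BH-2) − h(BH-6) = 33.69 − 36.68 = -2.99 m.
Hydraulic gradient: i = |Δh| / L = 2.99 / 1261.7 = 0.00237.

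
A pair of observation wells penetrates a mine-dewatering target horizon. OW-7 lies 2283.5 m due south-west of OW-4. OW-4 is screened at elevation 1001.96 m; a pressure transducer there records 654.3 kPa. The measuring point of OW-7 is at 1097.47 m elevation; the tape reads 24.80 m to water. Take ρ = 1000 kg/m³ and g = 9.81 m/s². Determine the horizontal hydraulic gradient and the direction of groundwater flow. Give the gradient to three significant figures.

i ≈ 0.00176; groundwater flows toward the north-east

Pressure head at OW-4: ψ = P/(ρg) = 654.3×1000 / (1000 × 9.81) = 66.70 m.
Total head at OW-4: h = z + ψ = 1001.96 + 66.70 = 1068.66 m.
Total head at OW-7: h = 1097.47 − 24.80 = 1072.67 m.
Head difference: h(OW-4) − h(OW-7) = 1068.66 − 1072.67 = -4.01 m.
Hydraulic gradient: i = |Δh| / L = 4.01 / 2283.5 = 0.00176.
Flow is from higher to lower head: from OW-7 toward OW-4, i.e. toward the north-east.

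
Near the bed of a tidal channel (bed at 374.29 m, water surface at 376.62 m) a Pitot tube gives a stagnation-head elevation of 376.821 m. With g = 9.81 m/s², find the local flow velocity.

v ≈ 1.99 m/s

Near the bed, under hydrostatic conditions, the piezometric head (z + ψ) equals the free-surface elevation, 376.62 m.
Velocity head = total − piezometric = 376.821 − 376.62 = 0.201 m.
v = √(2g·h_v) = √(2 × 9.81 × 0.201) = 1.99 m/s.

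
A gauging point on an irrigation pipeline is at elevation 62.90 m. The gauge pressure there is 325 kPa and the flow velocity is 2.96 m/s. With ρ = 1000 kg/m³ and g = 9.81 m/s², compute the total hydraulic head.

h ≈ 96.48 m

Pressure head ψ = P/(ρg) = 325×1000 / (1000 × 9.81) = 33.13 m.
Velocity head = v²/(2g) = 2.96² / (2 × 9.81) = 0.447 m.
h = z + ψ + v²/(2g) = 62.90 + 33.13 + 0.447 = 96.48 m.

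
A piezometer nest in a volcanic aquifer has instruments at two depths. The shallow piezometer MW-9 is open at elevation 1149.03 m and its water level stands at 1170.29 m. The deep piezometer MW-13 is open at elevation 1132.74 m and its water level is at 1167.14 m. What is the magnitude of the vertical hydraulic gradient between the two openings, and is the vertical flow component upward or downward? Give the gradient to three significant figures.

Total head at MW-9: h = 1170.29 m (water level in the standpipe).
Total head at MW-13: h = 1167.14 m.
Δh = h(MW-9) − h(MW-13) = 1170.29 − 1167.14 = 3.15 m.
Vertical separation Δz = 1149.03 − 1132.74 = 16.29 m.
|i_v| = |Δh| / Δz = 3.15 / 16.29 = 0.193.
Head is higher in the shallow piezometer, so vertical flow is downward (recharge condition).

|i_v| ≈ 0.193; vertical flow is downward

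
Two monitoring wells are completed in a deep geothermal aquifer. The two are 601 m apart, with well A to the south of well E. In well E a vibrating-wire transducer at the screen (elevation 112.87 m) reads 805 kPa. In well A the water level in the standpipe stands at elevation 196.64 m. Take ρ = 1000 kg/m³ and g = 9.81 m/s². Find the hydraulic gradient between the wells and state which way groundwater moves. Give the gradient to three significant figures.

i ≈ 0.00285; groundwater flows toward the north

Pressure head at well E: ψ = P/(ρg) = 805×1000 / (1000 × 9.81) = 82.06 m.
Total head at well E: h = z + ψ = 112.87 + 82.06 = 194.93 m.
Total head at well A: h = 196.64 m (water level in the piezometer is the total head).
Head difference: h(well E) − h(well A) = 194.93 − 196.64 = -1.71 m.
Hydraulic gradient: i = |Δh| / L = 1.71 / 601 = 0.00285.
Flow is from higher to lower head: from well A toward well E, i.e. toward the north.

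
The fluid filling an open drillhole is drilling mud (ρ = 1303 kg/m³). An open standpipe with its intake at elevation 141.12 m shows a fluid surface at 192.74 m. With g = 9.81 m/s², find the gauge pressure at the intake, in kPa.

Pressure head ψ = h − z = 192.74 − 141.12 = 51.62 m.
P = ρgψ = 1303 × 9.81 × 51.62 = 659829 Pa ≈ 660 kPa.

P ≈ 660 kPa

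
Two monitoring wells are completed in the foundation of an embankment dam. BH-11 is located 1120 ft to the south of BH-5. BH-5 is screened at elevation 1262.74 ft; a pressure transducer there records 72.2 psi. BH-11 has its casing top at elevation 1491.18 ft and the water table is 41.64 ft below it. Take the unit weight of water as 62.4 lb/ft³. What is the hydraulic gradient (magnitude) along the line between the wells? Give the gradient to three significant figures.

Pressure head at BH-5: ψ = 144·P/γ = 144 × 72.2 / 62.4 = 166.62 ft.
Total head at BH-5: h = z + ψ = 1262.74 + 166.62 = 1429.36 ft.
Total head at BH-11: h = 1491.18 − 41.64 = 1449.54 ft.
Head difference: h(BH-5) − h(BH-11) = 1429.36 − 1449.54 = -20.18 ft.
Hydraulic gradient: i = |Δh| / L = 20.18 / 1120 = 0.0180.

i ≈ 0.0180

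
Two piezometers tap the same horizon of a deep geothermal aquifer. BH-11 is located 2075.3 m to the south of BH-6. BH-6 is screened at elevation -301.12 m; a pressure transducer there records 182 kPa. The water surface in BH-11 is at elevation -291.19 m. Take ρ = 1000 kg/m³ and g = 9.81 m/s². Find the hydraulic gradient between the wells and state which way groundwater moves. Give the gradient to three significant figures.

i ≈ 0.00415; groundwater flows toward the south

Pressure head at BH-6: ψ = P/(ρg) = 182×1000 / (1000 × 9.81) = 18.55 m.
Total head at BH-6: h = z + ψ = -301.12 + 18.55 = -282.57 m.
Total head at BH-11: h = -291.19 m (water level in the piezometer is the total head).
Head difference: h(BH-6) − h(BH-11) = -282.57 − (-291.19) = 8.62 m.
Hydraulic gradient: i = |Δh| / L = 8.62 / 2075.3 = 0.00415.
Flow is from higher to lower head: from BH-6 toward BH-11, i.e. toward the south.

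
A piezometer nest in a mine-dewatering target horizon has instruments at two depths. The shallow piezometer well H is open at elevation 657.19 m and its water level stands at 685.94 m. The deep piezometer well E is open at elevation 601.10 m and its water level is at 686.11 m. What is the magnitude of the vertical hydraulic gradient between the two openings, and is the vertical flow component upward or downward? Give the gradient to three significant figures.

|i_v| ≈ 0.00303; vertical flow is upward

Total head at well H: h = 685.94 m (water level in the standpipe).
Total head at well E: h = 686.11 m.
Δh = h(well H) − h(well E) = 685.94 − 686.11 = -0.17 m.
Vertical separation Δz = 657.19 − 601.10 = 56.09 m.
|i_v| = |Δh| / Δz = 0.17 / 56.09 = 0.00303.
Head is higher in the deep piezometer, so vertical flow is upward (discharge condition).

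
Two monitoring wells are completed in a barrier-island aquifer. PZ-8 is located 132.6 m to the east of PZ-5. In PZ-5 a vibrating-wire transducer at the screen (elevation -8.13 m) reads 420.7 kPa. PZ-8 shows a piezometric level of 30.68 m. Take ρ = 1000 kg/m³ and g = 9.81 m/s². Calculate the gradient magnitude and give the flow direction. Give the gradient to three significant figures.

Pressure head at PZ-5: ψ = P/(ρg) = 420.7×1000 / (1000 × 9.81) = 42.88 m.
Total head at PZ-5: h = z + ψ = -8.13 + 42.88 = 34.75 m.
Total head at PZ-8: h = 30.68 m (water level in the piezometer is the total head).
Head difference: h(PZ-5) − h(PZ-8) = 34.75 − 30.68 = 4.07 m.
Hydraulic gradient: i = |Δh| / L = 4.07 / 132.6 = 0.0307.
Flow is from higher to lower head: from PZ-5 toward PZ-8, i.e. toward the east.

i ≈ 0.0307; groundwater flows toward the east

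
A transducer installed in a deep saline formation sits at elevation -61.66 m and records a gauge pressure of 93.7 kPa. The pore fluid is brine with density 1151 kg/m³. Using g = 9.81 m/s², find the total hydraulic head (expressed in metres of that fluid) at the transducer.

ψ = P/(ρg) = 93.7×1000 / (1151 × 9.81) = 8.30 m.
h = z + ψ = -61.66 + 8.30 = -53.36 m.

h ≈ -53.36 m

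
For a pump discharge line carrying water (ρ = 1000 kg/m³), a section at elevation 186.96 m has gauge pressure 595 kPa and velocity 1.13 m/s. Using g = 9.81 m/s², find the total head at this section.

h ≈ 247.68 m

Pressure head ψ = P/(ρg) = 595×1000 / (1000 × 9.81) = 60.65 m.
Velocity head = v²/(2g) = 1.13² / (2 × 9.81) = 0.065 m.
h = z + ψ + v²/(2g) = 186.96 + 60.65 + 0.065 = 247.68 m.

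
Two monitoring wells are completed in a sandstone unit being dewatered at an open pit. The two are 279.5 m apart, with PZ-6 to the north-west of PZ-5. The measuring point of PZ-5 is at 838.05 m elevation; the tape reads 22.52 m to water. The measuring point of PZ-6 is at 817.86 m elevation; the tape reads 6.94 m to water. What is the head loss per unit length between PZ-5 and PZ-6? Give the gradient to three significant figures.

i ≈ 0.0165 m/m

Total head at PZ-5: h = 838.05 − 22.52 = 815.53 m.
Total head at PZ-6: h = 817.86 − 6.94 = 810.92 m.
Head difference: h(PZ-5) − h(PZ-6) = 815.53 − 810.92 = 4.61 m.
Hydraulic gradient: i = |Δh| / L = 4.61 / 279.5 = 0.0165.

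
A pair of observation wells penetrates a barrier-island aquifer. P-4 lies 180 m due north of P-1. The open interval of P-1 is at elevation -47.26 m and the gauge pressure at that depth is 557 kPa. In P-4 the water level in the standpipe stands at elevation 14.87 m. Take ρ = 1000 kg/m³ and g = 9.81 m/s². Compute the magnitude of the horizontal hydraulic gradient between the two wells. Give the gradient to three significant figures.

i ≈ 0.0297

Pressure head at P-1: ψ = P/(ρg) = 557×1000 / (1000 × 9.81) = 56.78 m.
Total head at P-1: h = z + ψ = -47.26 + 56.78 = 9.52 m.
Total head at P-4: h = 14.87 m (water level in the piezometer is the total head).
Head difference: h(P-1) − h(P-4) = 9.52 − 14.87 = -5.35 m.
Hydraulic gradient: i = |Δh| / L = 5.35 / 180 = 0.0297.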